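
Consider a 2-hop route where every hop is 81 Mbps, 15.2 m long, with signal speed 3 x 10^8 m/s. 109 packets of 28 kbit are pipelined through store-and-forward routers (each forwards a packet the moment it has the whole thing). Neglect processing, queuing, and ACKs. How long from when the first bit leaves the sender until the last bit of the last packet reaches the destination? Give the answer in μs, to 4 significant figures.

Per-hop transmission t_tx = L/R = 28000/81000000 = 345.679 μs.
Per-hop propagation t_prop = 15.2/300000000 = 0.0506667 μs.
Pipeline fill: first packet needs 2·t_tx to clear all hops; remaining 108 packets each add one t_tx.
Total = (2+109-1)·t_tx + 2·t_prop = 110·345.679 + 2·0.0506667 = 38020 μs.

38020 μs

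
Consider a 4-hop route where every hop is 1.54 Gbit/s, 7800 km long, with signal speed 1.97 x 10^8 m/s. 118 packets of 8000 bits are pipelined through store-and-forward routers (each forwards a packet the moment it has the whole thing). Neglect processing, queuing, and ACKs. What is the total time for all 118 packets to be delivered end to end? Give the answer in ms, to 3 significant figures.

159 ms

Per-hop transmission t_tx = L/R = 8000/1540000000 = 0.00519481 ms.
Per-hop propagation t_prop = 7800000/197000000 = 39.5939 ms.
Pipeline fill: first packet needs 4·t_tx to clear all hops; remaining 117 packets each add one t_tx.
Total = (4+118-1)·t_tx + 4·t_prop = 121·0.00519481 + 4·39.5939 = 159 ms.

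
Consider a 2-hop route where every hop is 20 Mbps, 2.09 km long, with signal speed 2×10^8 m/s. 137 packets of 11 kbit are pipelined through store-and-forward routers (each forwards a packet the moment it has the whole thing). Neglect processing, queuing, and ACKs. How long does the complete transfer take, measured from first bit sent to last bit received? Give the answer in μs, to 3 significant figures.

Per-hop transmission t_tx = L/R = 11000/20000000 = 550 μs.
Per-hop propagation t_prop = 2090/200000000 = 10.45 μs.
Pipeline fill: first packet needs 2·t_tx to clear all hops; remaining 136 packets each add one t_tx.
Total = (2+137-1)·t_tx + 2·t_prop = 138·550 + 2·10.45 = 75900 μs.

75900 μs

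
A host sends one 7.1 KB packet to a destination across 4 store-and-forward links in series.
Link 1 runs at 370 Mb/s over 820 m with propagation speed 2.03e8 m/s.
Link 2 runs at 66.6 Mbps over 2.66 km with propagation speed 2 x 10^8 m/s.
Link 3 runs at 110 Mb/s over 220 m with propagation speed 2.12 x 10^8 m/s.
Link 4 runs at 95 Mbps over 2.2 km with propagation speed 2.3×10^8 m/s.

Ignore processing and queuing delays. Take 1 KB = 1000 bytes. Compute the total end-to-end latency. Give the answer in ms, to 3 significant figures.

2.15 ms

L = 56800 bits.
Transmission delays (L/R per hop): 0.153514, 0.852853, 0.516364, 0.597895 ms; sum = 2.12062 ms.
Propagation delays (d/s per hop): 0.00403941, 0.0133, 0.00103774, 0.00956522 ms; sum = 0.0279424 ms.
End-to-end = 2.15 ms.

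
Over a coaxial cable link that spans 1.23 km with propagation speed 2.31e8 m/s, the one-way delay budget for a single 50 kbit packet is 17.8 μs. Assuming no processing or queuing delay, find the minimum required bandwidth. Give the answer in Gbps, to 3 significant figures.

4.01 Gbps

Propagation delay = 1230 / 231000000 = 5.32468 μs.
Transmission budget = 17.8 − 5.32468 = 12.4753 μs.
R ≥ L / t_tx = 50000 bits / 1.24753e-05 s = 4.01 Gbps.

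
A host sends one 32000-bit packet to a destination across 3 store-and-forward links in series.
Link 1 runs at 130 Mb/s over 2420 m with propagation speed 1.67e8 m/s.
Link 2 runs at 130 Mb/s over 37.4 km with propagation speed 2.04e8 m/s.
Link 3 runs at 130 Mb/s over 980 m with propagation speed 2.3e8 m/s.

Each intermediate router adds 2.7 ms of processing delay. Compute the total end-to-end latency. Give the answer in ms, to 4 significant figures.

6.341 ms

Transmission delay per hop = L/R = 32000/130000000 = 0.246154 ms; 3 hops → 0.738462 ms.
Propagation delays (d/s per hop): 0.014491, 0.183333, 0.00426087 ms; sum = 0.202085 ms.
Processing at 2 router(s): 2 × 2.7 ms = 5.4 ms.
End-to-end = 6.341 ms.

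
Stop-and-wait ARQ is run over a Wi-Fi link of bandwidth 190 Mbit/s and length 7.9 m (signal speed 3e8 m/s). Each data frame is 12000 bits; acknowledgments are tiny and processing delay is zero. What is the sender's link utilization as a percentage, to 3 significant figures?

t_tx = L/R = 12000/190000000 = 6.31579e-05 s.
t_prop = 7.9/300000000 = 2.63333e-08 s; RTT = 5.26667e-08 s.
Cycle = t_tx + RTT = 6.32106e-05 s.
Utilization = t_tx / cycle = 6.31579e-05/6.32106e-05 = 99.9 %.

99.9 %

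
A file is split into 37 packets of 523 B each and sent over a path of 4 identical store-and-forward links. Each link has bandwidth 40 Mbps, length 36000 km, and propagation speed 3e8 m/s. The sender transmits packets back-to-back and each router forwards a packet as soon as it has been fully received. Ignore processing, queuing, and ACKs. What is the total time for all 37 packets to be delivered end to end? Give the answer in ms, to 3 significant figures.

484 ms

Per-hop transmission t_tx = L/R = 4184/40000000 = 0.1046 ms.
Per-hop propagation t_prop = 36000000/300000000 = 120 ms.
Pipeline fill: first packet needs 4·t_tx to clear all hops; remaining 36 packets each add one t_tx.
Total = (4+37-1)·t_tx + 4·t_prop = 40·0.1046 + 4·120 = 484 ms.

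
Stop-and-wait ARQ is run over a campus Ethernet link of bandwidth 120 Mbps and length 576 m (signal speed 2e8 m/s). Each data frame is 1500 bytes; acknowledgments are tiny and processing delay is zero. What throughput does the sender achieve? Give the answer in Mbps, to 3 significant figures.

113 Mbps

t_tx = L/R = 12000/120000000 = 0.0001 s.
t_prop = 576/200000000 = 2.88e-06 s; RTT = 5.76e-06 s.
Cycle = t_tx + RTT = 0.00010576 s.
Throughput = L / cycle = 12000 / 0.00010576 = 113 Mbps.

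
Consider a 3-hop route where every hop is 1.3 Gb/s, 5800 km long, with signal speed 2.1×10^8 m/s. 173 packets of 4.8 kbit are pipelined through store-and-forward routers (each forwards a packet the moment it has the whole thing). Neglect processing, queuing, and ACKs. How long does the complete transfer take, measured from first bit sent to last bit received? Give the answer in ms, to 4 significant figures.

Per-hop transmission t_tx = L/R = 4800/1300000000 = 0.00369231 ms.
Per-hop propagation t_prop = 5800000/210000000 = 27.619 ms.
Pipeline fill: first packet needs 3·t_tx to clear all hops; remaining 172 packets each add one t_tx.
Total = (3+173-1)·t_tx + 3·t_prop = 175·0.00369231 + 3·27.619 = 83.50 ms.

83.50 ms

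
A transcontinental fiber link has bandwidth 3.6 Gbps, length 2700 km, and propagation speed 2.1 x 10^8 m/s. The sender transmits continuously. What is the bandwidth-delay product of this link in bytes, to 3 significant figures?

5790000 bytes

Propagation delay = 2700000 / 210000000 = 0.0128571 s.
BDP = R × t_prop = 3600000000 × 0.0128571 = 46285700 bits.
In bytes: 46285700/8 = 5790000 bytes.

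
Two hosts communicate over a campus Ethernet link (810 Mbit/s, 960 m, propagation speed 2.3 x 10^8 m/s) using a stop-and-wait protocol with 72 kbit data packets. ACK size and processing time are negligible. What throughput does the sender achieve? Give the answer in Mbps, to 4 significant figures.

740.5 Mbps

t_tx = L/R = 72000/810000000 = 8.88889e-05 s.
t_prop = 960/2.3e+08 = 4.17391e-06 s; RTT = 8.34783e-06 s.
Cycle = t_tx + RTT = 9.72367e-05 s.
Throughput = L / cycle = 72000 / 9.72367e-05 = 740.5 Mbps.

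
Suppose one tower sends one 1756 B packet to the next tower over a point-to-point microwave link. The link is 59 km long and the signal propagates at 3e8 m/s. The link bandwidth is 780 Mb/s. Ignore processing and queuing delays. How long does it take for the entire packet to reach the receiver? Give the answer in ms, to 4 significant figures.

L = 1756 × 8 = 14048 bits.
Transmission delay = L/R = 14048 / 780000000 = 0.0180103 ms.
Propagation delay = d/s = 59000 m / 300000000 m/s = 0.196667 ms.
Total = 0.2147 ms.

0.2147 ms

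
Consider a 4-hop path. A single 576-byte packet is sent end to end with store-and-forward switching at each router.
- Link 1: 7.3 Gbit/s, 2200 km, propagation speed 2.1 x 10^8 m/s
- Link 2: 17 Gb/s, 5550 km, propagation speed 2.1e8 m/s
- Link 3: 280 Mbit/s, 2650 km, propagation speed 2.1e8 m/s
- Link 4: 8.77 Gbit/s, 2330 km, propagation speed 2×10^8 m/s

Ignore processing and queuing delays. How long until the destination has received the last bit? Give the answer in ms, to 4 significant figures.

L = 576 × 8 = 4608 bits.
Transmission delays (L/R per hop): 0.000631233, 0.000271059, 0.0164571, 0.000525428 ms; sum = 0.0178849 ms.
Propagation delays (d/s per hop): 10.4762, 26.4286, 12.619, 11.65 ms; sum = 61.1738 ms.
End-to-end = 61.19 ms.

61.19 ms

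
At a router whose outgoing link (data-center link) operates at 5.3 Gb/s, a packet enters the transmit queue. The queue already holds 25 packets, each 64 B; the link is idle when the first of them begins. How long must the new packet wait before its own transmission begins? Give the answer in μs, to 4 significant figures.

2.415 μs

Each queued packet: L/R = 512/5300000000 = 0.0966038 μs.
25 queued → 2.41509 μs.
Queuing delay = 2.415 μs.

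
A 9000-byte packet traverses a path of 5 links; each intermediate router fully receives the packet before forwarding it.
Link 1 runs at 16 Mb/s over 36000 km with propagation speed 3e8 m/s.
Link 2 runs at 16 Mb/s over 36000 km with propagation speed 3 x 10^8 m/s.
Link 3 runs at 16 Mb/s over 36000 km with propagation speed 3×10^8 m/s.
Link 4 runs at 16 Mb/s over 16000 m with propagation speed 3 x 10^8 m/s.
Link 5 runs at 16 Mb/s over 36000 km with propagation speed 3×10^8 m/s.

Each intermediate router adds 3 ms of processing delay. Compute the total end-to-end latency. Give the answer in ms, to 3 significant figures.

515 ms

L = 9000 × 8 = 72000 bits.
Transmission delay per hop = L/R = 72000/16000000 = 4.5 ms; 5 hops → 22.5 ms.
Propagation delays (d/s per hop): 120, 120, 120, 0.0533333, 120 ms; sum = 480.053 ms.
Processing at 4 router(s): 4 × 3 ms = 12 ms.
End-to-end = 515 ms.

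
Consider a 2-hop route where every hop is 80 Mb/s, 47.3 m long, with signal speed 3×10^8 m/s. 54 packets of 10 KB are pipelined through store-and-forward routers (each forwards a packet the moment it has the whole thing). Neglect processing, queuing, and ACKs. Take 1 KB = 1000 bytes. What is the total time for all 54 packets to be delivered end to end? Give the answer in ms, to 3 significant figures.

Per-hop transmission t_tx = L/R = 80000/80000000 = 1 ms.
Per-hop propagation t_prop = 47.3/300000000 = 0.000157667 ms.
Pipeline fill: first packet needs 2·t_tx to clear all hops; remaining 53 packets each add one t_tx.
Total = (2+54-1)·t_tx + 2·t_prop = 55·1 + 2·0.000157667 = 55.0 ms.

55.0 ms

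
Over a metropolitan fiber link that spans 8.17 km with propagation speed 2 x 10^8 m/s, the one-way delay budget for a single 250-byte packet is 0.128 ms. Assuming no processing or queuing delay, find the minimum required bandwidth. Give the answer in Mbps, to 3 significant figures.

L = 2000 bits.
Propagation delay = 8170 / 200000000 = 0.04085 ms.
Transmission budget = 0.128 − 0.04085 = 0.08715 ms.
R ≥ L / t_tx = 2000 bits / 8.715e-05 s = 22.9 Mbps.

22.9 Mbps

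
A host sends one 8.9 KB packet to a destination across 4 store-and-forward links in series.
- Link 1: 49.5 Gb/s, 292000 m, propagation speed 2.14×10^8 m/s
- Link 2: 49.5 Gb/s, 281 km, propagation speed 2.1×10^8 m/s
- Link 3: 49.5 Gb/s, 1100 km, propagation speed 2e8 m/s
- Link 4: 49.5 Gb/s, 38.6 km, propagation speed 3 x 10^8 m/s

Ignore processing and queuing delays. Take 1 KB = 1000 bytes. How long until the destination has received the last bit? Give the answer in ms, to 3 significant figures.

L = 71200 bits.
Transmission delay per hop = L/R = 71200/49500000000 = 0.00143838 ms; 4 hops → 0.00575354 ms.
Propagation delays (d/s per hop): 1.36449, 1.3381, 5.5, 0.128667 ms; sum = 8.33125 ms.
End-to-end = 8.34 ms.

8.34 ms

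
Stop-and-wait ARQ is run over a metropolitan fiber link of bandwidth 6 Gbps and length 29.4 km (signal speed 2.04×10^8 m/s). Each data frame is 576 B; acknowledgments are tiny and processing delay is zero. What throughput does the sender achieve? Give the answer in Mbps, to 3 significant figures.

15.9 Mbps

t_tx = L/R = 4608/6000000000 = 7.68e-07 s.
t_prop = 29400/204000000 = 0.000144118 s; RTT = 0.000288235 s.
Cycle = t_tx + RTT = 0.000289003 s.
Throughput = L / cycle = 4608 / 0.000289003 = 15.9 Mbps.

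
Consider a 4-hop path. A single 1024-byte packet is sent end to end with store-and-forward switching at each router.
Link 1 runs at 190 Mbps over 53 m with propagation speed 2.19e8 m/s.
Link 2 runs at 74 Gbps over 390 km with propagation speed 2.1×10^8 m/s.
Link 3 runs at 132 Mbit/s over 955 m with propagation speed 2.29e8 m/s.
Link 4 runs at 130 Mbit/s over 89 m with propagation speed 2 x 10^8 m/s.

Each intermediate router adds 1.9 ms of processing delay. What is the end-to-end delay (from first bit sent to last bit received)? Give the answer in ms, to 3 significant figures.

7.73 ms

L = 1024 × 8 = 8192 bits.
Transmission delays (L/R per hop): 0.0431158, 0.000110703, 0.0620606, 0.0630154 ms; sum = 0.168302 ms.
Propagation delays (d/s per hop): 0.000242009, 1.85714, 0.00417031, 0.000445 ms; sum = 1.862 ms.
Processing at 3 router(s): 3 × 1.9 ms = 5.7 ms.
End-to-end = 7.73 ms.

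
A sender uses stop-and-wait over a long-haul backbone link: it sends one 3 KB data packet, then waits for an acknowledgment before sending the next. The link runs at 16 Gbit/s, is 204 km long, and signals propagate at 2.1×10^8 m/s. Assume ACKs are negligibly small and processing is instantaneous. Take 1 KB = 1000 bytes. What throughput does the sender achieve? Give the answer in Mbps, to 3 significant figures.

t_tx = L/R = 24000/16000000000 = 1.5e-06 s.
t_prop = 204000/210000000 = 0.000971429 s; RTT = 0.00194286 s.
Cycle = t_tx + RTT = 0.00194436 s.
Throughput = L / cycle = 24000 / 0.00194436 = 12.3 Mbps.

12.3 Mbps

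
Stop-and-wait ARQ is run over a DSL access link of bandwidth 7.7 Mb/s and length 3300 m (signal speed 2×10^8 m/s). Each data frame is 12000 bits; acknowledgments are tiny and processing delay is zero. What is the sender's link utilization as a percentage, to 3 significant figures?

t_tx = L/R = 12000/7700000 = 0.00155844 s.
t_prop = 3300/200000000 = 1.65e-05 s; RTT = 3.3e-05 s.
Cycle = t_tx + RTT = 0.00159144 s.
Utilization = t_tx / cycle = 0.00155844/0.00159144 = 97.9 %.

97.9 %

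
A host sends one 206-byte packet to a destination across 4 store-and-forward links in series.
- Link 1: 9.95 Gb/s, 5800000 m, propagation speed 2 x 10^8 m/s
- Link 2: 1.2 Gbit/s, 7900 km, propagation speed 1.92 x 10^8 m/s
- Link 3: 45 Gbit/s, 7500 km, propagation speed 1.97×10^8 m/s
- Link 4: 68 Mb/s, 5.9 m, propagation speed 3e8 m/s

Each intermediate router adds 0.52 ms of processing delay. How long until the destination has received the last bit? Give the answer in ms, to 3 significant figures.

L = 206 × 8 = 1648 bits.
Transmission delays (L/R per hop): 0.000165628, 0.00137333, 3.66222e-05, 0.0242353 ms; sum = 0.0258109 ms.
Propagation delays (d/s per hop): 29, 41.1458, 38.0711, 1.96667e-05 ms; sum = 108.217 ms.
Processing at 3 router(s): 3 × 0.52 ms = 1.56 ms.
End-to-end = 110 ms.

110 ms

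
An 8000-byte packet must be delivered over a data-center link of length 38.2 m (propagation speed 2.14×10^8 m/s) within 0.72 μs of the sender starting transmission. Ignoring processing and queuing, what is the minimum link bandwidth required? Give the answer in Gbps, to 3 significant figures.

L = 64000 bits.
Propagation delay = 38.2 / 214000000 = 0.178505 μs.
Transmission budget = 0.72 − 0.178505 = 0.541495 μs.
R ≥ L / t_tx = 64000 bits / 5.41495e-07 s = 118 Gbps.

118 Gbps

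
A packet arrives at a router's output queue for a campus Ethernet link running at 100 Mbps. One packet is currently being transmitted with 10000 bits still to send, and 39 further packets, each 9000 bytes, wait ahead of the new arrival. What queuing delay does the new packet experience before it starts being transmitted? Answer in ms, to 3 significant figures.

Each queued packet: L/R = 72000/100000000 = 0.72 ms.
39 queued → 28.08 ms.
Plus remaining 10000 bits of current packet: 0.1 ms.
Queuing delay = 28.2 ms.

28.2 ms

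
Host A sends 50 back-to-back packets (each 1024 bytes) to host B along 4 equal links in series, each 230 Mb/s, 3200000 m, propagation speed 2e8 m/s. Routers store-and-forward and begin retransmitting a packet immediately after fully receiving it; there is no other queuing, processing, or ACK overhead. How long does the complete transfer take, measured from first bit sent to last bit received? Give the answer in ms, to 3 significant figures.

65.9 ms

Per-hop transmission t_tx = L/R = 8192/230000000 = 0.0356174 ms.
Per-hop propagation t_prop = 3200000/200000000 = 16 ms.
Pipeline fill: first packet needs 4·t_tx to clear all hops; remaining 49 packets each add one t_tx.
Total = (4+50-1)·t_tx + 4·t_prop = 53·0.0356174 + 4·16 = 65.9 ms.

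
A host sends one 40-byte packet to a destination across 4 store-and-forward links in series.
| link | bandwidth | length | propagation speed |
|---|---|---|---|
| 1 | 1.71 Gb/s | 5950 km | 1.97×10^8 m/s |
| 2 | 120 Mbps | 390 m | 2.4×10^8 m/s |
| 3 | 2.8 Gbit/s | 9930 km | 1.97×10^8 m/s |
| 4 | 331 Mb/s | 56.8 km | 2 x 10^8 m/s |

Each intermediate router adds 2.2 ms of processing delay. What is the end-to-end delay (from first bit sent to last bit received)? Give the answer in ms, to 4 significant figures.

L = 40 × 8 = 320 bits.
Transmission delays (L/R per hop): 0.000187135, 0.00266667, 0.000114286, 0.000966767 ms; sum = 0.00393485 ms.
Propagation delays (d/s per hop): 30.203, 0.001625, 50.4061, 0.284 ms; sum = 80.8948 ms.
Processing at 3 router(s): 3 × 2.2 ms = 6.6 ms.
End-to-end = 87.50 ms.

87.50 ms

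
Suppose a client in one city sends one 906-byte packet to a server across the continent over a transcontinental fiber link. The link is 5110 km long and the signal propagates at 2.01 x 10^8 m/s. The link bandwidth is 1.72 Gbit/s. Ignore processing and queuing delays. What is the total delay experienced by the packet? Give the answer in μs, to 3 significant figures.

L = 906 × 8 = 7248 bits.
Transmission delay = L/R = 7248 / 1720000000 = 4.21395 μs.
Propagation delay = d/s = 5110000 m / 2.01e+08 m/s = 25422.9 μs.
Total = 25400 μs.

25400 μs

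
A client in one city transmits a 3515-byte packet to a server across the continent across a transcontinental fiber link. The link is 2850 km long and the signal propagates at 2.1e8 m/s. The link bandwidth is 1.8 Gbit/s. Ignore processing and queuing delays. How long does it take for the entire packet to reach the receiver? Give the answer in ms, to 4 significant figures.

L = 3515 × 8 = 28120 bits.
Transmission delay = L/R = 28120 / 1800000000 = 0.0156222 ms.
Propagation delay = d/s = 2850000 m / 210000000 m/s = 13.5714 ms.
Total = 13.59 ms.

13.59 ms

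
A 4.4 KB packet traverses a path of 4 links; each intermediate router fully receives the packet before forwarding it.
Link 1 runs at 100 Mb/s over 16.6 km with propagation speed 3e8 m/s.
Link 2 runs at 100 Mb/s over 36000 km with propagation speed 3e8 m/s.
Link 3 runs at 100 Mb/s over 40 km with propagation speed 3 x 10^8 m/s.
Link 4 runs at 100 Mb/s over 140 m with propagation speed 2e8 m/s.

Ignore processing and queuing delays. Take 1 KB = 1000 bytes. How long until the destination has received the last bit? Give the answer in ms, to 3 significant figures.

122 ms

L = 35200 bits.
Transmission delay per hop = L/R = 35200/100000000 = 0.352 ms; 4 hops → 1.408 ms.
Propagation delays (d/s per hop): 0.0553333, 120, 0.133333, 0.0007 ms; sum = 120.189 ms.
End-to-end = 122 ms.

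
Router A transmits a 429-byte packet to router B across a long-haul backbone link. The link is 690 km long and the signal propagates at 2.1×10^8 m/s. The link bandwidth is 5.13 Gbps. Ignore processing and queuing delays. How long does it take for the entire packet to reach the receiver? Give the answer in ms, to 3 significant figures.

L = 429 × 8 = 3432 bits.
Transmission delay = L/R = 3432 / 5130000000 = 0.000669006 ms.
Propagation delay = d/s = 690000 m / 210000000 m/s = 3.28571 ms.
Total = 3.29 ms.

3.29 ms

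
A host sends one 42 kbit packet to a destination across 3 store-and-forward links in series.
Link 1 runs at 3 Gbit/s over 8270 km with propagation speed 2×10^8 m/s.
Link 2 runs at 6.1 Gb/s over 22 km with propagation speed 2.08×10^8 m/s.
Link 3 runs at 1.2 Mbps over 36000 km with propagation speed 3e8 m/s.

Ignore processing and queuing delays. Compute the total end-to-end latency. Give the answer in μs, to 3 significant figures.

L = 42000 bits.
Transmission delays (L/R per hop): 14, 6.88525, 35000 μs; sum = 35020.9 μs.
Propagation delays (d/s per hop): 41350, 105.769, 120000 μs; sum = 161456 μs.
End-to-end = 196000 μs.

196000 μs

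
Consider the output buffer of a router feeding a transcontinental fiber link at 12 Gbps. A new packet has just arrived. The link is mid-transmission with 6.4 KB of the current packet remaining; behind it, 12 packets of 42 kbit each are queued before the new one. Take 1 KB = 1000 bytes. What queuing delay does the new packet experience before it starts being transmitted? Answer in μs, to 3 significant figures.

46.3 μs

Each queued packet: L/R = 42000/12000000000 = 3.5 μs.
12 queued → 42 μs.
Plus remaining 51200 bits of current packet: 4.26667 μs.
Queuing delay = 46.3 μs.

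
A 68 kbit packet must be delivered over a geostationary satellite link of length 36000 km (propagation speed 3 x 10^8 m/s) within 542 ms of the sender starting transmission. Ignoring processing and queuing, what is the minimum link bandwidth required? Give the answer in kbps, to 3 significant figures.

Propagation delay = 36000000 / 300000000 = 120 ms.
Transmission budget = 542 − 120 = 422 ms.
R ≥ L / t_tx = 68000 bits / 0.422 s = 161 kbps.

161 kbps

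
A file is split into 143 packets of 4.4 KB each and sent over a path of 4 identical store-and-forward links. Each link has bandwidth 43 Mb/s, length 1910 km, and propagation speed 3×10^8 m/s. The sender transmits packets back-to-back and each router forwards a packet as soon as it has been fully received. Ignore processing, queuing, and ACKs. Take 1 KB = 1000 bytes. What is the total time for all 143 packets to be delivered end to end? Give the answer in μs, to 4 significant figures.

Per-hop transmission t_tx = L/R = 35200/43000000 = 818.605 μs.
Per-hop propagation t_prop = 1910000/300000000 = 6366.67 μs.
Pipeline fill: first packet needs 4·t_tx to clear all hops; remaining 142 packets each add one t_tx.
Total = (4+143-1)·t_tx + 4·t_prop = 146·818.605 + 4·6366.67 = 145000 μs.

145000 μs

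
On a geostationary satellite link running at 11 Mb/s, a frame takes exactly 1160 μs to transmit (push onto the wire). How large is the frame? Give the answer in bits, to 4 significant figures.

12760 bits

L = R × t_tx = 11000000 b/s × 0.00116 s = 12760 bits.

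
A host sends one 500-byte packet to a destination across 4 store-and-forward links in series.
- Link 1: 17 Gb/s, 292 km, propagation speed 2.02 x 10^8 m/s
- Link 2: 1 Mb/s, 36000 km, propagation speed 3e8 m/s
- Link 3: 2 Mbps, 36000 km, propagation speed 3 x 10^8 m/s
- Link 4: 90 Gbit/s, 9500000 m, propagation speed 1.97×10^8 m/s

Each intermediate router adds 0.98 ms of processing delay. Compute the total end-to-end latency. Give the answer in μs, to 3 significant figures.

299000 μs

L = 500 × 8 = 4000 bits.
Transmission delays (L/R per hop): 0.235294, 4000, 2000, 0.0444444 μs; sum = 6000.28 μs.
Propagation delays (d/s per hop): 1445.54, 120000, 120000, 48223.4 μs; sum = 289669 μs.
Processing at 3 router(s): 3 × 0.98 ms = 2940 μs.
End-to-end = 299000 μs.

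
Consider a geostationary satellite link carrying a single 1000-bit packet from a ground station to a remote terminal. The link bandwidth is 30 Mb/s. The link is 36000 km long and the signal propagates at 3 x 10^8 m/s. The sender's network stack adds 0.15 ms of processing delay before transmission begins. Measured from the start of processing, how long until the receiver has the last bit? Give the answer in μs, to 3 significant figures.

Transmission delay = L/R = 1000 / 30000000 = 33.3333 μs.
Propagation delay = d/s = 36000000 m / 300000000 m/s = 120000 μs.
Plus processing delay 0.15 ms = 150 μs.
Total = 120000 μs.

120000 μs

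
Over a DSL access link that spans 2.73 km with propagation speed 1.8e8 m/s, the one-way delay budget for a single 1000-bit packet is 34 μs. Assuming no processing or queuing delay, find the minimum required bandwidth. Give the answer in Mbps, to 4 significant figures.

53.10 Mbps

Propagation delay = 2730 / 180000000 = 15.1667 μs.
Transmission budget = 34 − 15.1667 = 18.8333 μs.
R ≥ L / t_tx = 1000 bits / 1.88333e-05 s = 53.10 Mbps.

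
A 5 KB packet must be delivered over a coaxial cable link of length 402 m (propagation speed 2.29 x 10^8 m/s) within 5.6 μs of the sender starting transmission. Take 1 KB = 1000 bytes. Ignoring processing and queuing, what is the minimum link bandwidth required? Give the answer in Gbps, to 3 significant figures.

L = 40000 bits.
Propagation delay = 402 / 229000000 = 1.75546 μs.
Transmission budget = 5.6 − 1.75546 = 3.84454 μs.
R ≥ L / t_tx = 40000 bits / 3.84454e-06 s = 10.4 Gbps.

10.4 Gbps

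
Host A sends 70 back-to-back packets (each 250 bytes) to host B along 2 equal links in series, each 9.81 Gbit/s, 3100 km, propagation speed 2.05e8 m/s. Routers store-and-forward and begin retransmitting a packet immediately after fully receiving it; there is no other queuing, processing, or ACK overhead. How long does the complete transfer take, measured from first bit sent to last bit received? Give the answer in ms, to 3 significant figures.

30.3 ms

Per-hop transmission t_tx = L/R = 2000/9810000000 = 0.000203874 ms.
Per-hop propagation t_prop = 3100000/2.05e+08 = 15.122 ms.
Pipeline fill: first packet needs 2·t_tx to clear all hops; remaining 69 packets each add one t_tx.
Total = (2+70-1)·t_tx + 2·t_prop = 71·0.000203874 + 2·15.122 = 30.3 ms.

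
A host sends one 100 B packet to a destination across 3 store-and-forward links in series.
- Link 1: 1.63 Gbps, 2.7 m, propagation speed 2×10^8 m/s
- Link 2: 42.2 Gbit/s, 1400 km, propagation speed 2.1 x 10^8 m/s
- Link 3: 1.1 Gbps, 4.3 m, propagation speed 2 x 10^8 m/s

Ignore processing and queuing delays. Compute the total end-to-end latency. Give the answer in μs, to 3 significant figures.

L = 100 × 8 = 800 bits.
Transmission delays (L/R per hop): 0.490798, 0.0189573, 0.727273 μs; sum = 1.23703 μs.
Propagation delays (d/s per hop): 0.0135, 6666.67, 0.0215 μs; sum = 6666.7 μs.
End-to-end = 6670 μs.

6670 μs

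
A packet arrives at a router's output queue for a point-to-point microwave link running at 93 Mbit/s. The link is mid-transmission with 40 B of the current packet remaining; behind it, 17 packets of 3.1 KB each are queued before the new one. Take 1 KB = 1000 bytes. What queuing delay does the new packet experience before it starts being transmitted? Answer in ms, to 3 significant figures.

4.54 ms

Each queued packet: L/R = 24800/93000000 = 0.266667 ms.
17 queued → 4.53333 ms.
Plus remaining 320 bits of current packet: 0.00344086 ms.
Queuing delay = 4.54 ms.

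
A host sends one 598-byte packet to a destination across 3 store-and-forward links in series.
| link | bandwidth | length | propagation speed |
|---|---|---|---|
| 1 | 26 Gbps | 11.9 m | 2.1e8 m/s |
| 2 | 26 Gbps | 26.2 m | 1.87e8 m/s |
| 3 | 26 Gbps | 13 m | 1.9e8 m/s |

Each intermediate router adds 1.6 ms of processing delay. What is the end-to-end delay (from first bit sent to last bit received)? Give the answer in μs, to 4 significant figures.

3201 μs

L = 598 × 8 = 4784 bits.
Transmission delay per hop = L/R = 4784/26000000000 = 0.184 μs; 3 hops → 0.552 μs.
Propagation delays (d/s per hop): 0.0566667, 0.140107, 0.0684211 μs; sum = 0.265195 μs.
Processing at 2 router(s): 2 × 1.6 ms = 3200 μs.
End-to-end = 3201 μs.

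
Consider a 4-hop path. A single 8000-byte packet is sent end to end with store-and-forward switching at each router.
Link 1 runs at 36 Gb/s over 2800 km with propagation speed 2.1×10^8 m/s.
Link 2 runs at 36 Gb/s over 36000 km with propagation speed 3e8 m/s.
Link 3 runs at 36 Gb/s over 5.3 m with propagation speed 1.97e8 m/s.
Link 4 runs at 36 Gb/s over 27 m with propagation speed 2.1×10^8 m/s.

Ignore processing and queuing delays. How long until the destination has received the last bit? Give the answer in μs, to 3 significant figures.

L = 8000 × 8 = 64000 bits.
Transmission delay per hop = L/R = 64000/36000000000 = 1.77778 μs; 4 hops → 7.11111 μs.
Propagation delays (d/s per hop): 13333.3, 120000, 0.0269036, 0.128571 μs; sum = 133333 μs.
End-to-end = 133000 μs.

133000 μs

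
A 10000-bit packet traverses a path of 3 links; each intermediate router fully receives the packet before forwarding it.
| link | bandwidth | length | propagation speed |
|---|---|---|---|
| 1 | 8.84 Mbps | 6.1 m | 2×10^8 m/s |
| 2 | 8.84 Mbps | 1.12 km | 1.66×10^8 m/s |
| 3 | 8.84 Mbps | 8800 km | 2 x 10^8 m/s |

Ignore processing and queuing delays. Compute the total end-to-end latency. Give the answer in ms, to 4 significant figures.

Transmission delay per hop = L/R = 10000/8840000 = 1.13122 ms; 3 hops → 3.39367 ms.
Propagation delays (d/s per hop): 3.05e-05, 0.00674699, 44 ms; sum = 44.0068 ms.
End-to-end = 47.40 ms.

47.40 ms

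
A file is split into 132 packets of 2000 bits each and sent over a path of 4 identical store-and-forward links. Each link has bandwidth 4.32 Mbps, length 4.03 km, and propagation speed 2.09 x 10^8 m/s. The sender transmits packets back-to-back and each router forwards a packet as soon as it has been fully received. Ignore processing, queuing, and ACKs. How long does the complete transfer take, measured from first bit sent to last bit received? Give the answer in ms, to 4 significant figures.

62.58 ms

Per-hop transmission t_tx = L/R = 2000/4320000 = 0.462963 ms.
Per-hop propagation t_prop = 4030/209000000 = 0.0192823 ms.
Pipeline fill: first packet needs 4·t_tx to clear all hops; remaining 131 packets each add one t_tx.
Total = (4+132-1)·t_tx + 4·t_prop = 135·0.462963 + 4·0.0192823 = 62.58 ms.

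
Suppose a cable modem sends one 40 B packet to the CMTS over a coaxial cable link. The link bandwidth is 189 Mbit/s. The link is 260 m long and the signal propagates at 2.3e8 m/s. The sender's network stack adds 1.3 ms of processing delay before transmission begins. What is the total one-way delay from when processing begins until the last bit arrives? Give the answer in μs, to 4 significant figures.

1303 μs

L = 40 × 8 = 320 bits.
Transmission delay = L/R = 320 / 189000000 = 1.69312 μs.
Propagation delay = d/s = 260 m / 2.3e+08 m/s = 1.13043 μs.
Plus processing delay 1.3 ms = 1300 μs.
Total = 1303 μs.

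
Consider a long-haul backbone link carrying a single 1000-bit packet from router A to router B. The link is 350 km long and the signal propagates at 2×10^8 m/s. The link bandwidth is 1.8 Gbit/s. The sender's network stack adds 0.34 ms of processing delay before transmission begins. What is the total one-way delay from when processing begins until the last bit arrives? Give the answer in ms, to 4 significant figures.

2.091 ms

Transmission delay = L/R = 1000 / 1800000000 = 0.000555556 ms.
Propagation delay = d/s = 350000 m / 200000000 m/s = 1.75 ms.
Plus processing delay 0.34 ms = 0.34 ms.
Total = 2.091 ms.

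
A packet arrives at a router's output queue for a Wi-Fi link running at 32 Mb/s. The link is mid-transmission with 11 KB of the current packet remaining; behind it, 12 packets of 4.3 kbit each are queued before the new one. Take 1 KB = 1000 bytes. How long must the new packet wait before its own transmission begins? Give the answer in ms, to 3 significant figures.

4.36 ms

Each queued packet: L/R = 4300/32000000 = 0.134375 ms.
12 queued → 1.6125 ms.
Plus remaining 88000 bits of current packet: 2.75 ms.
Queuing delay = 4.36 ms.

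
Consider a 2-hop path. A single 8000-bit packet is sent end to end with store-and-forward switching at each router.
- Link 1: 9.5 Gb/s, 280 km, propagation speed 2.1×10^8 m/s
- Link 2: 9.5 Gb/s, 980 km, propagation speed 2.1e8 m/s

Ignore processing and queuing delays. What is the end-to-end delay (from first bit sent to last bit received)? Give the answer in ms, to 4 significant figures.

Transmission delay per hop = L/R = 8000/9500000000 = 0.000842105 ms; 2 hops → 0.00168421 ms.
Propagation delays (d/s per hop): 1.33333, 4.66667 ms; sum = 6 ms.
End-to-end = 6.002 ms.

6.002 ms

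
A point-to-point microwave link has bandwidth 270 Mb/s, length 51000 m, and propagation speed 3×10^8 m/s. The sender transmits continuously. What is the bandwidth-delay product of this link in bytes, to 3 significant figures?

Propagation delay = 51000 / 300000000 = 0.00017 s.
BDP = R × t_prop = 270000000 × 0.00017 = 45900 bits.
In bytes: 45900/8 = 5740 bytes.

5740 bytes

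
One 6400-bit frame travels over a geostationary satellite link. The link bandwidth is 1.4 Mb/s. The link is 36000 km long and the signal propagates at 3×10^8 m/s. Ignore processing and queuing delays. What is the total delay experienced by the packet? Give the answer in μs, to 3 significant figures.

125000 μs

Transmission delay = L/R = 6400 / 1400000 = 4571.43 μs.
Propagation delay = d/s = 36000000 m / 300000000 m/s = 120000 μs.
Total = 125000 μs.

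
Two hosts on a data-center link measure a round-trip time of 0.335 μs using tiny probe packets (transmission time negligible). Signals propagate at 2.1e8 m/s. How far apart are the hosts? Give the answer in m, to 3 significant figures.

One-way propagation = RTT/2 = 0.1675 μs.
d = s × t = 210000000 × 1.675e-07 = 35.2 m.

35.2 m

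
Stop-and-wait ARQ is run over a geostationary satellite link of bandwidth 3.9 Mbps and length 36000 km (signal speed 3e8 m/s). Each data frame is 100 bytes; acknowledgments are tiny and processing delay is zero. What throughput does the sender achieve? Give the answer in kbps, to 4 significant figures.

3.330 kbps

t_tx = L/R = 800/3900000 = 0.000205128 s.
t_prop = 36000000/300000000 = 0.12 s; RTT = 0.24 s.
Cycle = t_tx + RTT = 0.240205 s.
Throughput = L / cycle = 800 / 0.240205 = 3.330 kbps.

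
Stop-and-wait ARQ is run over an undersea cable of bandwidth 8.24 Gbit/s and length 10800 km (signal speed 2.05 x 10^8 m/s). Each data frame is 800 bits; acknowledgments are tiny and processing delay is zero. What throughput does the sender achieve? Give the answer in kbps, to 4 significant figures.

7.593 kbps

t_tx = L/R = 800/8240000000 = 9.70874e-08 s.
t_prop = 10800000/2.05e+08 = 0.0526829 s; RTT = 0.105366 s.
Cycle = t_tx + RTT = 0.105366 s.
Throughput = L / cycle = 800 / 0.105366 = 7.593 kbps.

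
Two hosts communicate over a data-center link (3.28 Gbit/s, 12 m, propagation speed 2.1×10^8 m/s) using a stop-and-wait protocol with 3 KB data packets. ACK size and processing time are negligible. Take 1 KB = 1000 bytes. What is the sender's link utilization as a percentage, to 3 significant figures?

t_tx = L/R = 24000/3280000000 = 7.31707e-06 s.
t_prop = 12/210000000 = 5.71429e-08 s; RTT = 1.14286e-07 s.
Cycle = t_tx + RTT = 7.43136e-06 s.
Utilization = t_tx / cycle = 7.31707e-06/7.43136e-06 = 98.5 %.

98.5 %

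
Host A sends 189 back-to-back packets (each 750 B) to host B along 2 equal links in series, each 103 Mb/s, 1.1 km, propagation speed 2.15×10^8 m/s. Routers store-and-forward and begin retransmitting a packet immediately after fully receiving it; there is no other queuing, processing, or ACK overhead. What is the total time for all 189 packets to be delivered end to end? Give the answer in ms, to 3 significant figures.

Per-hop transmission t_tx = L/R = 6000/103000000 = 0.0582524 ms.
Per-hop propagation t_prop = 1100/215000000 = 0.00511628 ms.
Pipeline fill: first packet needs 2·t_tx to clear all hops; remaining 188 packets each add one t_tx.
Total = (2+189-1)·t_tx + 2·t_prop = 190·0.0582524 + 2·0.00511628 = 11.1 ms.

11.1 ms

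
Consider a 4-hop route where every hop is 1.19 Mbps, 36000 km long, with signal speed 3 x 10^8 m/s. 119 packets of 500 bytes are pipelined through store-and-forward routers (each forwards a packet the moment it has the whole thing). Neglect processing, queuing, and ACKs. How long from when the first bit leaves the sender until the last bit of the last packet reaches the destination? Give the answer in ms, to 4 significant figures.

Per-hop transmission t_tx = L/R = 4000/1190000 = 3.36134 ms.
Per-hop propagation t_prop = 36000000/300000000 = 120 ms.
Pipeline fill: first packet needs 4·t_tx to clear all hops; remaining 118 packets each add one t_tx.
Total = (4+119-1)·t_tx + 4·t_prop = 122·3.36134 + 4·120 = 890.1 ms.

890.1 ms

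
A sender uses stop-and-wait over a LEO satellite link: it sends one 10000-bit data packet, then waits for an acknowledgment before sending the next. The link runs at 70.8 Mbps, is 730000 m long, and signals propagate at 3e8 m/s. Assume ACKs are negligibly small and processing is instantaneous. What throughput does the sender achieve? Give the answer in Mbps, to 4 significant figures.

1.997 Mbps

t_tx = L/R = 10000/70800000 = 0.000141243 s.
t_prop = 730000/300000000 = 0.00243333 s; RTT = 0.00486667 s.
Cycle = t_tx + RTT = 0.00500791 s.
Throughput = L / cycle = 10000 / 0.00500791 = 1.997 Mbps.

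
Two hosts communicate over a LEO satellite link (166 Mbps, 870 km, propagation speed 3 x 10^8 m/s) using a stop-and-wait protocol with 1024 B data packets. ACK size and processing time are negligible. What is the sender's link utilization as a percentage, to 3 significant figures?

0.844 %

t_tx = L/R = 8192/166000000 = 4.93494e-05 s.
t_prop = 870000/300000000 = 0.0029 s; RTT = 0.0058 s.
Cycle = t_tx + RTT = 0.00584935 s.
Utilization = t_tx / cycle = 4.93494e-05/0.00584935 = 0.844 %.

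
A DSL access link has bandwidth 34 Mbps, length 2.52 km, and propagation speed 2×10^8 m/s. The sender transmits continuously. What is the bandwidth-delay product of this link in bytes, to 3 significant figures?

53.6 bytes

Propagation delay = 2520 / 200000000 = 1.26e-05 s.
BDP = R × t_prop = 34000000 × 1.26e-05 = 428.4 bits.
In bytes: 428.4/8 = 53.6 bytes.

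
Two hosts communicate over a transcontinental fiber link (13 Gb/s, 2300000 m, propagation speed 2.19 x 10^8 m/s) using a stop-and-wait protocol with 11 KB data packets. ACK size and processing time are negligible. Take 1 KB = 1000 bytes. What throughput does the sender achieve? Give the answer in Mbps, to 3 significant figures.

4.19 Mbps

t_tx = L/R = 88000/13000000000 = 6.76923e-06 s.
t_prop = 2300000/219000000 = 0.0105023 s; RTT = 0.0210046 s.
Cycle = t_tx + RTT = 0.0210113 s.
Throughput = L / cycle = 88000 / 0.0210113 = 4.19 Mbps.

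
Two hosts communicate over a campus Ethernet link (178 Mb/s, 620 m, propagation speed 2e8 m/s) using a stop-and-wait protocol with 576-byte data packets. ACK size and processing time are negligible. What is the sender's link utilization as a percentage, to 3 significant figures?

t_tx = L/R = 4608/178000000 = 2.58876e-05 s.
t_prop = 620/200000000 = 3.1e-06 s; RTT = 6.2e-06 s.
Cycle = t_tx + RTT = 3.20876e-05 s.
Utilization = t_tx / cycle = 2.58876e-05/3.20876e-05 = 80.7 %.

80.7 %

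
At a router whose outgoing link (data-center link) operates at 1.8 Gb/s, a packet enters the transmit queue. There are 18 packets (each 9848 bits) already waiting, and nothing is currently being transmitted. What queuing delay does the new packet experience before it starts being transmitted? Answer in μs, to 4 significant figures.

Each queued packet: L/R = 9848/1800000000 = 5.47111 μs.
18 queued → 98.48 μs.
Queuing delay = 98.48 μs.

98.48 μs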